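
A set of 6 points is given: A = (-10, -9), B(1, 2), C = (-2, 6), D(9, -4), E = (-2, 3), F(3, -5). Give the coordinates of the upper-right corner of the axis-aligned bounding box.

x-range [-10, 9], y-range [-9, 6].
The upper-right corner is (9, 6).

(9, 6)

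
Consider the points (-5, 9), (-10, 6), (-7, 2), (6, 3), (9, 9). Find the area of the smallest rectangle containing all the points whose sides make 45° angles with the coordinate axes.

In coordinates u = x + y, v = x − y the rectangle is axis-aligned; the map (x,y)→(u,v) scales areas by 2.
u-values: 4, -4, -5, 9, 18; range = 18 − (-5) = 23.
v-values: -14, -16, -9, 3, 0; range = 3 − (-16) = 19.
Area = (23 × 19) / 2 = 218.5.

218.5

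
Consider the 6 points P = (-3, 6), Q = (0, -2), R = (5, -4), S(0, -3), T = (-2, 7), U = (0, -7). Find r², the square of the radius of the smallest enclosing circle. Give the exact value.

The minimum enclosing circle is determined by three boundary points: R, T, U.
Their circumcentre is (-31/38, 1/38) with r² = 36125/722.
The farthest remaining point P is at distance² 29209/722 ≤ 36125/722.

36125/722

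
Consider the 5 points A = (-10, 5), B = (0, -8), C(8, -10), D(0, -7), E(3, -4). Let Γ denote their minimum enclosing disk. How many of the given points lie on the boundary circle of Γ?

2

By Welzl's lemma the MEC is supported by two points (diametrically opposite) or three points (on a circumcircle).
The farthest pair is A–C with squared distance 549. The circle on this segment as diameter has centre (-1, -2.5) and r² = 549/4 = 137.25.
Check B: distance² to centre = 31.25 ≤ 137.25, so it lies inside.
All remaining points lie in this disk, and no smaller disk contains both endpoints, so this is the minimum enclosing circle.
The points at distance exactly r from the centre are A, C — 2 points.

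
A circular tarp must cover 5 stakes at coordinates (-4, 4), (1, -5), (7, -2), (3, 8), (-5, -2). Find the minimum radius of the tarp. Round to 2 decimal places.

A smallest enclosing disk is always determined by at most three of the input points on its boundary.
The minimum enclosing circle is determined by three boundary points: (7, -2), (3, 8), (-5, -2).
Their circumcentre is (1, 1.4) with r² = 47.56.
The farthest remaining point (1, -5) is at distance² 40.96 ≤ 47.56.
r = √(47.56) ≈ 6.90.

6.90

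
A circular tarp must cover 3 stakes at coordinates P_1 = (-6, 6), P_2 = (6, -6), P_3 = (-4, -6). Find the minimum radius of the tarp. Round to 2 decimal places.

Side lengths²: P_1P_2² = 288, P_1P_3² = 148, P_2P_3² = 100.
Since P_1P_2² = 288 ≥ 148 + 100 = 248, the angle opposite P_1P_2 is not acute, so the smallest enclosing circle has P_1P_2 as diameter.
Centre = midpoint of P_1P_2 = (0, 0), r² = 288/4 = 72.
r = √72 ≈ 8.49.

8.49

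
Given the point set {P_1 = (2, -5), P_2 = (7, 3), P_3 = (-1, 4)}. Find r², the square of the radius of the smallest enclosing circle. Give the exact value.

Side lengths²: P_1P_2² = 89, P_1P_3² = 90, P_2P_3² = 65.
Since P_1P_3² = 90 < 89 + 65 = 154, the triangle is acute, so the smallest enclosing circle is the circumcircle.
Circumcentre = (119/46, 9/46), r² = 28925/1058.

28925/1058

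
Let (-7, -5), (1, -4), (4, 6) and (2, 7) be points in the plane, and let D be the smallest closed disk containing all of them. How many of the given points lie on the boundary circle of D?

2

A smallest enclosing disk is always determined by at most three of the input points on its boundary.
The farthest pair is (-7, -5)–(4, 6) with squared distance 242. The circle on this segment as diameter has centre (-1.5, 0.5) and r² = 242/4 = 60.5.
Check (1, -4): distance² to centre = 26.5 ≤ 60.5, so it lies inside.
All remaining points lie in this disk, and no smaller disk contains both endpoints, so this is the minimum enclosing circle.
The points at distance exactly r from the centre are (-7, -5), (4, 6) — 2 points.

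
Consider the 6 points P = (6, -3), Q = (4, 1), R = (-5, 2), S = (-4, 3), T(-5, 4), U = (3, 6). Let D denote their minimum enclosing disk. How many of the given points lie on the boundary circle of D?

2

The farthest pair is P–T with squared distance 170. The circle on this segment as diameter has centre (0.5, 0.5) and r² = 170/4 = 42.5.
Check Q: distance² to centre = 12.5 ≤ 42.5, so it lies inside.
All remaining points lie in this disk, and no smaller disk contains both endpoints, so this is the minimum enclosing circle.
The points at distance exactly r from the centre are P, T — 2 points.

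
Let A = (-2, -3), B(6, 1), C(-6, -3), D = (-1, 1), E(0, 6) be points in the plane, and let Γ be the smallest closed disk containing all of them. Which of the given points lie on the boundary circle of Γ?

B, C, E

The minimum enclosing circle is determined by three boundary points: B, C, E.
Their circumcentre is (-3/14, -5/14) with r² = 3965/98.
The farthest remaining point A is at distance² 997/98 ≤ 3965/98.
The points at distance exactly r from the centre are B, C, E — 3 points.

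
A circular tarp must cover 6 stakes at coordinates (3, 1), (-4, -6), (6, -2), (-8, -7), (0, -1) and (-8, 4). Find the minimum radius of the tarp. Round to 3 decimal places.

8.087

The minimum enclosing circle is determined by three boundary points: (6, -2), (-8, -7), (-8, 4).
Their circumcentre is (-29/14, -1.5) with r² = 6409/98.
The farthest remaining point (3, 1) is at distance² 3133/98 ≤ 6409/98.
r = √(6409/98) ≈ 8.087.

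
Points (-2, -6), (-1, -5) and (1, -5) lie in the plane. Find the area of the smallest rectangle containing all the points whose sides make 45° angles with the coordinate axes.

4

In coordinates u = x + y, v = x − y the rectangle is axis-aligned; the map (x,y)→(u,v) scales areas by 2.
u-values: -8, -6, -4; range = -4 − (-8) = 4.
v-values: 4, 4, 6; range = 6 − 4 = 2.
Area = (4 × 2) / 2 = 4.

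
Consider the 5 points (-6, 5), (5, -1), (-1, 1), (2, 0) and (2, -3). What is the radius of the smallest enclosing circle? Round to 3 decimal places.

6.265

By Welzl's lemma the MEC is supported by two points (diametrically opposite) or three points (on a circumcircle).
The farthest pair is (-6, 5)–(5, -1) with squared distance 157. The circle on this segment as diameter has centre (-0.5, 2) and r² = 157/4 = 39.25.
Check (-1, 1): distance² to centre = 1.25 ≤ 39.25, so it lies inside.
All remaining points lie in this disk, and no smaller disk contains both endpoints, so this is the minimum enclosing circle.
r = √(39.25) ≈ 6.265.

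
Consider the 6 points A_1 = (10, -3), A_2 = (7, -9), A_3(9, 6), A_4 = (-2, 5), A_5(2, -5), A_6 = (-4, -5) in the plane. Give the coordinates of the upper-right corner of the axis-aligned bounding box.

(10, 6)

x-range [-4, 10], y-range [-9, 6].
The upper-right corner is (10, 6).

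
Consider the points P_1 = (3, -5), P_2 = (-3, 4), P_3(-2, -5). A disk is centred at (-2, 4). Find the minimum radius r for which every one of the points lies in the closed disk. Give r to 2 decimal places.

10.30

The required radius is the distance from (-2, 4) to the farthest point.
Squared distances: 106, 1, 81.
Maximum is 106, attained at P_1.
r = √106 ≈ 10.30.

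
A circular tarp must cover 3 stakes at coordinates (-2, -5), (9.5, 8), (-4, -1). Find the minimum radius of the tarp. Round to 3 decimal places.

8.678

Call the three points A, B, C in the order given.
Side lengths²: AB² = 301.25, AC² = 20, BC² = 263.25.
Since AB² = 301.25 ≥ 263.25 + 20 = 283.25, the angle opposite AB is not acute, so the smallest enclosing circle has AB as diameter.
Centre = midpoint of AB = (3.75, 1.5), r² = 301.25/4 = 75.3125.
r = √(75.3125) ≈ 8.678.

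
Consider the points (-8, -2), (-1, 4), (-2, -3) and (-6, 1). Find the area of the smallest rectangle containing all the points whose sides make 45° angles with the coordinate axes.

In coordinates u = x + y, v = x − y the rectangle is axis-aligned; the map (x,y)→(u,v) scales areas by 2.
u-values: -10, 3, -5, -5; range = 3 − (-10) = 13.
v-values: -6, -5, 1, -7; range = 1 − (-7) = 8.
Area = (13 × 8) / 2 = 52.

52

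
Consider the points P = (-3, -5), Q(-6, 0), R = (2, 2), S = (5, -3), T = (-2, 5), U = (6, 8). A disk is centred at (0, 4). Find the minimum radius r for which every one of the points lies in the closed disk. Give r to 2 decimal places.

The required radius is the distance from (0, 4) to the farthest point.
Squared distances: 90, 52, 8, 74, 5, 52.
Maximum is 90, attained at P.
r = √90 ≈ 9.49.

9.49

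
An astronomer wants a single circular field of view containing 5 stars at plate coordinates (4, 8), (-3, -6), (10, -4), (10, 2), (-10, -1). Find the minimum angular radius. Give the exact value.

The minimum enclosing circle is determined by three boundary points: (10, -4), (10, 2), (-10, -1).
Their circumcentre is (0.225, -1) with r² = 104.550625.
The farthest remaining point (4, 8) is at distance² 95.250625 ≤ 104.550625.
r = √(104.550625) = 10.225.

10.225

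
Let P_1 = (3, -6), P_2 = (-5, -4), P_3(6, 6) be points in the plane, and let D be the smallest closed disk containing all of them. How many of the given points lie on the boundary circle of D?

3

Side lengths²: P_1P_2² = 68, P_1P_3² = 153, P_2P_3² = 221.
Since P_2P_3² = 221 ≥ 153 + 68 = 221, the angle opposite P_2P_3 is not acute, so the smallest enclosing circle has P_2P_3 as diameter.
Centre = midpoint of P_2P_3 = (0.5, 1), r² = 221/4 = 55.25.
The points at distance exactly r from the centre are P_1, P_2, P_3 — 3 points.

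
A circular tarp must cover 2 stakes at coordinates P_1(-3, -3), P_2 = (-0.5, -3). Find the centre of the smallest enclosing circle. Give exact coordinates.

The smallest circle enclosing two points has them as diameter endpoints.
Centre = midpoint = (-1.75, -3); r² = |P_1P_2|²/4 = 6.25/4 = 1.5625.
Centre = (-1.75, -3).

(-1.75, -3)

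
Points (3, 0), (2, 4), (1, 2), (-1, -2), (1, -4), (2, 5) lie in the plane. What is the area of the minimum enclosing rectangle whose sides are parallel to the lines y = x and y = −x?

40

In coordinates u = x + y, v = x − y the rectangle is axis-aligned; the map (x,y)→(u,v) scales areas by 2.
u-values: 3, 6, 3, -3, -3, 7; range = 7 − (-3) = 10.
v-values: 3, -2, -1, 1, 5, -3; range = 5 − (-3) = 8.
Area = (10 × 8) / 2 = 40.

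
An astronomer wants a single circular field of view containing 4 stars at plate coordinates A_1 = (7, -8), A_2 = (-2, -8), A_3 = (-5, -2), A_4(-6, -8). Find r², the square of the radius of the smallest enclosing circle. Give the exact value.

46.25

The minimum enclosing circle of a finite set is fixed by two of the points (as a diameter) or three (as a circumcircle).
The minimum enclosing circle is determined by three boundary points: A_1, A_3, A_4.
Their circumcentre is (0.5, -6) with r² = 46.25.
The farthest remaining point A_2 is at distance² 10.25 ≤ 46.25.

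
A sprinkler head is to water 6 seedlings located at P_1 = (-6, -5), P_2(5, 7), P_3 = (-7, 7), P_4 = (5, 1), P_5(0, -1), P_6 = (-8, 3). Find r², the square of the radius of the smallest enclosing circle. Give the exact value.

A smallest enclosing disk is always determined by at most three of the input points on its boundary.
The minimum enclosing circle is determined by three boundary points: P_1, P_2, P_3.
Their circumcentre is (-1, 35/24) with r² = 38425/576.
The farthest remaining point P_6 is at distance² 29593/576 ≤ 38425/576.

38425/576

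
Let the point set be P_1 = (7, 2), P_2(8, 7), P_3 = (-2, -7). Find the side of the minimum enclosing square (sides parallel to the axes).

The bounding box has width 10 and height 14.
An axis-aligned square enclosing the set must have side ≥ max(width, height).
So the minimum side is max(10, 14) = 14.

14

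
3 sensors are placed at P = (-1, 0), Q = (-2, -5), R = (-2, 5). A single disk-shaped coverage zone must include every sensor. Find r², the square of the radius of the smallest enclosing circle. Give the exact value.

25

Side lengths²: PQ² = 26, PR² = 26, QR² = 100.
Since QR² = 100 ≥ 26 + 26 = 52, the angle opposite QR is not acute, so the smallest enclosing circle has QR as diameter.
Centre = midpoint of QR = (-2, 0), r² = 100/4 = 25.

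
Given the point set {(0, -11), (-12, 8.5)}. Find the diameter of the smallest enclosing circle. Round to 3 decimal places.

22.897

The smallest circle enclosing two points has them as diameter endpoints.
Centre = midpoint = (-6, -1.25); r² = |(0, -11)−(-12, 8.5)|²/4 = 524.25/4 = 131.0625.
Diameter = 2r = 2√(131.0625) ≈ 22.897.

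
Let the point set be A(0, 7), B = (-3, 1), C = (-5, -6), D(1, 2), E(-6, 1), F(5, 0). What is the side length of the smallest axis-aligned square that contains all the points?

The bounding box has width 11 and height 13.
An axis-aligned square enclosing the set must have side ≥ max(width, height).
So the minimum side is max(11, 13) = 13.

13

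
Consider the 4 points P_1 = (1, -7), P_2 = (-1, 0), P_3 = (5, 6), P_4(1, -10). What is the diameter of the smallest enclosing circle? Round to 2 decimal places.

16.49

The minimum enclosing circle of a finite set is fixed by two of the points (as a diameter) or three (as a circumcircle).
The farthest pair is P_3–P_4 with squared distance 272. The circle on this segment as diameter has centre (3, -2) and r² = 272/4 = 68.
Check P_1: distance² to centre = 29 ≤ 68, so it lies inside.
All remaining points lie in this disk, and no smaller disk contains both endpoints, so this is the minimum enclosing circle.
Diameter = 2r = 2√68 ≈ 16.49.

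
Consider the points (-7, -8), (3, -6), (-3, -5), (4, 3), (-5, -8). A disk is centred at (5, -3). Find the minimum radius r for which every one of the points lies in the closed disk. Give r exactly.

13

The required radius is the distance from (5, -3) to the farthest point.
Squared distances: 169, 13, 68, 37, 125.
Maximum is 169, attained at (-7, -8).
r = √169 = 13.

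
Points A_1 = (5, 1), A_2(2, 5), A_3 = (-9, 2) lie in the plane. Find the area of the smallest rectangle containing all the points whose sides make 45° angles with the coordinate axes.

In coordinates u = x + y, v = x − y the rectangle is axis-aligned; the map (x,y)→(u,v) scales areas by 2.
u-values: 6, 7, -7; range = 7 − (-7) = 14.
v-values: 4, -3, -11; range = 4 − (-11) = 15.
Area = (14 × 15) / 2 = 105.

105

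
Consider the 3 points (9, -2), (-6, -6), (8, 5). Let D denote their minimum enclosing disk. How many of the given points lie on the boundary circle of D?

2

Call the three points A, B, C in the order given.
Side lengths²: AB² = 241, AC² = 50, BC² = 317.
Since BC² = 317 ≥ 241 + 50 = 291, the angle opposite BC is not acute, so the smallest enclosing circle has BC as diameter.
Centre = midpoint of BC = (1, -0.5), r² = 317/4 = 79.25.
The points at distance exactly r from the centre are (-6, -6), (8, 5) — 2 points.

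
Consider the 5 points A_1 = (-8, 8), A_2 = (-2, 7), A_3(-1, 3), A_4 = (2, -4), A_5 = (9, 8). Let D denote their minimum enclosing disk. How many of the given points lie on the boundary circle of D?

The minimum enclosing circle of a finite set is fixed by two of the points (as a diameter) or three (as a circumcircle).
The minimum enclosing circle is determined by three boundary points: A_1, A_4, A_5.
Their circumcentre is (0.5, 59/12) with r² = 11773/144.
The farthest remaining point A_2 is at distance² 1525/144 ≤ 11773/144.
The points at distance exactly r from the centre are A_1, A_4, A_5 — 3 points.

3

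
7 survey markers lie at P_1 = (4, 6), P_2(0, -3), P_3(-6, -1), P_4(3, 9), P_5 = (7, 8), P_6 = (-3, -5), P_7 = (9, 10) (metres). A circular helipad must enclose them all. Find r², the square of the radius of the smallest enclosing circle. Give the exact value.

By Welzl's lemma the MEC is supported by two points (diametrically opposite) or three points (on a circumcircle).
The minimum enclosing circle is determined by three boundary points: P_3, P_6, P_7.
Their circumcentre is (181/62, 159/62) with r² = 177325/1922.
The farthest remaining point P_5 is at distance² 88789/1922 ≤ 177325/1922.

177325/1922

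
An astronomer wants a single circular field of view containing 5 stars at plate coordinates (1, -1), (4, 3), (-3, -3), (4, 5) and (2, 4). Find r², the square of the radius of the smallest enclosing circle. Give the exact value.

The farthest pair is (-3, -3)–(4, 5) with squared distance 113. The circle on this segment as diameter has centre (0.5, 1) and r² = 113/4 = 28.25.
Check (1, -1): distance² to centre = 4.25 ≤ 28.25, so it lies inside.
All remaining points lie in this disk, and no smaller disk contains both endpoints, so this is the minimum enclosing circle.

28.25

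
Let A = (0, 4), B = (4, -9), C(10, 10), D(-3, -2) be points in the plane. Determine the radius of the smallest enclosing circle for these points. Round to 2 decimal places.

9.97

The minimum enclosing circle is determined by three boundary points: B, C, D.
Their circumcentre is (6.62, 0.62) with r² = 99.4088.
The farthest remaining point A is at distance² 55.2488 ≤ 99.4088.
r = √(99.4088) ≈ 9.97.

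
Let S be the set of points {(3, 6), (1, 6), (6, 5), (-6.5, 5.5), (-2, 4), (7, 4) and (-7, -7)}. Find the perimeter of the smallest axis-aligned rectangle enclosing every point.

Width = max x − min x = 7 − (-7) = 14.
Height = max y − min y = 6 − (-7) = 13.
Perimeter = 2(14 + 13) = 54.

54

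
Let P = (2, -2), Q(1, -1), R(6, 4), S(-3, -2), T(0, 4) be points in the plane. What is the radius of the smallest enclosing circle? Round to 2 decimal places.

By Welzl's lemma the MEC is supported by two points (diametrically opposite) or three points (on a circumcircle).
The farthest pair is R–S with squared distance 117. The circle on this segment as diameter has centre (1.5, 1) and r² = 117/4 = 29.25.
Check P: distance² to centre = 9.25 ≤ 29.25, so it lies inside.
All remaining points lie in this disk, and no smaller disk contains both endpoints, so this is the minimum enclosing circle.
r = √(29.25) ≈ 5.41.

5.41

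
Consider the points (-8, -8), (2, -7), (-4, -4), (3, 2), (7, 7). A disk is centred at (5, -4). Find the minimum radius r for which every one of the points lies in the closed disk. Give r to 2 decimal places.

13.60

The required radius is the distance from (5, -4) to the farthest point.
Squared distances: 185, 18, 81, 40, 125.
Maximum is 185, attained at (-8, -8).
r = √185 ≈ 13.60.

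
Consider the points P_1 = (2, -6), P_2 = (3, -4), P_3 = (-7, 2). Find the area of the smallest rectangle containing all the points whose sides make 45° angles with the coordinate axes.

34

In coordinates u = x + y, v = x − y the rectangle is axis-aligned; the map (x,y)→(u,v) scales areas by 2.
u-values: -4, -1, -5; range = -1 − (-5) = 4.
v-values: 8, 7, -9; range = 8 − (-9) = 17.
Area = (4 × 17) / 2 = 34.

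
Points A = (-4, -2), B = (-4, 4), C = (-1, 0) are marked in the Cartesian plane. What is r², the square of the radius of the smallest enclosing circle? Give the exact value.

325/36

Side lengths²: AB² = 36, AC² = 13, BC² = 25.
Since AB² = 36 < 25 + 13 = 38, the triangle is acute, so the smallest enclosing circle is the circumcircle.
Circumcentre = (-23/6, 1), r² = 325/36.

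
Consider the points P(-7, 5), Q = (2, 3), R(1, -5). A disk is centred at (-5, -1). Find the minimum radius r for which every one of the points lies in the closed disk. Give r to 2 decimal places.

8.06

The required radius is the distance from (-5, -1) to the farthest point.
Squared distances: 40, 65, 52.
Maximum is 65, attained at Q.
r = √65 ≈ 8.06.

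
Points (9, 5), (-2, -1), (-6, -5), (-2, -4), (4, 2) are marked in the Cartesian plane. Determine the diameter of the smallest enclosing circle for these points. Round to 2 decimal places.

18.03

A smallest enclosing disk is always determined by at most three of the input points on its boundary.
The farthest pair is (9, 5)–(-6, -5) with squared distance 325. The circle on this segment as diameter has centre (1.5, 0) and r² = 325/4 = 81.25.
Check (-2, -1): distance² to centre = 13.25 ≤ 81.25, so it lies inside.
All remaining points lie in this disk, and no smaller disk contains both endpoints, so this is the minimum enclosing circle.
Diameter = 2r = 2√(81.25) ≈ 18.03.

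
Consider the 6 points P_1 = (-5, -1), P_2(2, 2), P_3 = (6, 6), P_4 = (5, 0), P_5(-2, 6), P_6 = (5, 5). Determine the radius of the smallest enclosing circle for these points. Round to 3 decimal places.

6.519

A smallest enclosing disk is always determined by at most three of the input points on its boundary.
The farthest pair is P_1–P_3 with squared distance 170. The circle on this segment as diameter has centre (0.5, 2.5) and r² = 170/4 = 42.5.
Check P_2: distance² to centre = 2.5 ≤ 42.5, so it lies inside.
All remaining points lie in this disk, and no smaller disk contains both endpoints, so this is the minimum enclosing circle.
r = √(42.5) ≈ 6.519.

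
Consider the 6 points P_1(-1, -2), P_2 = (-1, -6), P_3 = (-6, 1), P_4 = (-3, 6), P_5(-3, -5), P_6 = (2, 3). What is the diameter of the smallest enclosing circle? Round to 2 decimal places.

12.17

The minimum enclosing circle of a finite set is fixed by two of the points (as a diameter) or three (as a circumcircle).
The farthest pair is P_2–P_4 with squared distance 148. The circle on this segment as diameter has centre (-2, 0) and r² = 148/4 = 37.
Check P_1: distance² to centre = 5 ≤ 37, so it lies inside.
All remaining points lie in this disk, and no smaller disk contains both endpoints, so this is the minimum enclosing circle.
Diameter = 2r = 2√37 ≈ 12.17.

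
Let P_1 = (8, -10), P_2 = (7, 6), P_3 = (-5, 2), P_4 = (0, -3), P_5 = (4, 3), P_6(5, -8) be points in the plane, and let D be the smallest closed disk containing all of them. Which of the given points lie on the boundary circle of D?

P_1, P_2, P_3

A smallest enclosing disk is always determined by at most three of the input points on its boundary.
The minimum enclosing circle is determined by three boundary points: P_1, P_2, P_3.
Their circumcentre is (303/98, -223/98) with r² = 402205/4802.
The farthest remaining point P_6 is at distance² 174845/4802 ≤ 402205/4802.
The points at distance exactly r from the centre are P_1, P_2, P_3 — 3 points.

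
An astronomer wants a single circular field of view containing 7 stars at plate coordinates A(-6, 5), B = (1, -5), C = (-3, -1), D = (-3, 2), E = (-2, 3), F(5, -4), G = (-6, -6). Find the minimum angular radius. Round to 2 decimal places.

By Welzl's lemma the MEC is supported by two points (diametrically opposite) or three points (on a circumcircle).
The minimum enclosing circle is determined by three boundary points: A, F, G.
Their circumcentre is (-29/22, -0.5) with r² = 12625/242.
The farthest remaining point B is at distance² 6201/242 ≤ 12625/242.
r = √(12625/242) ≈ 7.22.

7.22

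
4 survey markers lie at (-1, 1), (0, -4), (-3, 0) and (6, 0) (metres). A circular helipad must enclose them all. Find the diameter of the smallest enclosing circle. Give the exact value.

A smallest enclosing disk is always determined by at most three of the input points on its boundary.
The farthest pair is (-3, 0)–(6, 0) with squared distance 81. The circle on this segment as diameter has centre (1.5, 0) and r² = 81/4 = 20.25.
Check (-1, 1): distance² to centre = 7.25 ≤ 20.25, so it lies inside.
All remaining points lie in this disk, and no smaller disk contains both endpoints, so this is the minimum enclosing circle.
Diameter = 2r = 2√(20.25) = 9.

9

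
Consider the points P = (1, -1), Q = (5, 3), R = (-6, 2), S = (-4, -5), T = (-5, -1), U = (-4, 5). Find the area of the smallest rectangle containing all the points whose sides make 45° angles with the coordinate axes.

In coordinates u = x + y, v = x − y the rectangle is axis-aligned; the map (x,y)→(u,v) scales areas by 2.
u-values: 0, 8, -4, -9, -6, 1; range = 8 − (-9) = 17.
v-values: 2, 2, -8, 1, -4, -9; range = 2 − (-9) = 11.
Area = (17 × 11) / 2 = 93.5.

93.5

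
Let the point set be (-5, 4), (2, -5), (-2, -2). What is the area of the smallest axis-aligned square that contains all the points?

The bounding box has width 7 and height 9.
An axis-aligned square enclosing the set must have side ≥ max(width, height).
So the minimum side is max(7, 9) = 9.
Area = 9² = 81.

81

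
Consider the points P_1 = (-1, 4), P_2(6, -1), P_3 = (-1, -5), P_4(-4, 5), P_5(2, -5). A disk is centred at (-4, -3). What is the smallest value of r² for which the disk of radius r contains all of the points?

The required radius is the distance from (-4, -3) to the farthest point.
Squared distances: 58, 104, 13, 64, 40.
Maximum is 104, attained at P_2.

104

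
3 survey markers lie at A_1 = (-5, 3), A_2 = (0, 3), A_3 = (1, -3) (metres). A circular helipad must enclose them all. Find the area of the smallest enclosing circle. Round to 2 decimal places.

Side lengths²: A_1A_2² = 25, A_1A_3² = 72, A_2A_3² = 37.
Since A_1A_3² = 72 ≥ 37 + 25 = 62, the angle opposite A_1A_3 is not acute, so the smallest enclosing circle has A_1A_3 as diameter.
Centre = midpoint of A_1A_3 = (-2, 0), r² = 72/4 = 18.
Area = π·r² = π·18 ≈ 56.55.

56.55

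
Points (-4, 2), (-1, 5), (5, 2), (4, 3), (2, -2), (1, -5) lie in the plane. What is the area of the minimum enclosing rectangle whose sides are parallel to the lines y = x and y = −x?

In coordinates u = x + y, v = x − y the rectangle is axis-aligned; the map (x,y)→(u,v) scales areas by 2.
u-values: -2, 4, 7, 7, 0, -4; range = 7 − (-4) = 11.
v-values: -6, -6, 3, 1, 4, 6; range = 6 − (-6) = 12.
Area = (11 × 12) / 2 = 66.

66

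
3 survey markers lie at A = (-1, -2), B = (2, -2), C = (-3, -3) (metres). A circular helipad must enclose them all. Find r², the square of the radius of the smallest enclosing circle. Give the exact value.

Side lengths²: AB² = 9, AC² = 5, BC² = 26.
Since BC² = 26 ≥ 9 + 5 = 14, the angle opposite BC is not acute, so the smallest enclosing circle has BC as diameter.
Centre = midpoint of BC = (-0.5, -2.5), r² = 26/4 = 6.5.

6.5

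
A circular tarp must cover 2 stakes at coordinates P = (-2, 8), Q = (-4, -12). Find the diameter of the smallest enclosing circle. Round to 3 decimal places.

The smallest circle enclosing two points has them as diameter endpoints.
Centre = midpoint = (-3, -2); r² = |PQ|²/4 = 404/4 = 101.
Diameter = 2r = 2√101 ≈ 20.100.

20.100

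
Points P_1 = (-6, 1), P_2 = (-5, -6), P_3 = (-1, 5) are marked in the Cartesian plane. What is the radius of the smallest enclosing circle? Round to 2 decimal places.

Side lengths²: P_1P_2² = 50, P_1P_3² = 41, P_2P_3² = 137.
Since P_2P_3² = 137 ≥ 50 + 41 = 91, the angle opposite P_2P_3 is not acute, so the smallest enclosing circle has P_2P_3 as diameter.
Centre = midpoint of P_2P_3 = (-3, -0.5), r² = 137/4 = 34.25.
r = √(34.25) ≈ 5.85.

5.85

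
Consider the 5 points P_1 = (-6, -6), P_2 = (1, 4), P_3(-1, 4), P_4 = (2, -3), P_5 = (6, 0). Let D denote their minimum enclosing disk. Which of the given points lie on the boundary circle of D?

P_1, P_2, P_5

The minimum enclosing circle of a finite set is fixed by two of the points (as a diameter) or three (as a circumcircle).
The minimum enclosing circle is determined by three boundary points: P_1, P_2, P_5.
Their circumcentre is (-5/26, -34/13) with r² = 30545/676.
The farthest remaining point P_3 is at distance² 30025/676 ≤ 30545/676.
The points at distance exactly r from the centre are P_1, P_2, P_5 — 3 points.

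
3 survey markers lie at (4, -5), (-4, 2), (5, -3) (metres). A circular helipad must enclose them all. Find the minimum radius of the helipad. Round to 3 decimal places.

Call the three points A, B, C in the order given.
Side lengths²: AB² = 113, AC² = 5, BC² = 106.
Since AB² = 113 ≥ 106 + 5 = 111, the angle opposite AB is not acute, so the smallest enclosing circle has AB as diameter.
Centre = midpoint of AB = (0, -1.5), r² = 113/4 = 28.25.
r = √(28.25) ≈ 5.315.

5.315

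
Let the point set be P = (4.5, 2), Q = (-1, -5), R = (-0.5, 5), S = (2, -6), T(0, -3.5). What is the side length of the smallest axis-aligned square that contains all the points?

11

The bounding box has width 5.5 and height 11.
An axis-aligned square enclosing the set must have side ≥ max(width, height).
So the minimum side is max(5.5, 11) = 11.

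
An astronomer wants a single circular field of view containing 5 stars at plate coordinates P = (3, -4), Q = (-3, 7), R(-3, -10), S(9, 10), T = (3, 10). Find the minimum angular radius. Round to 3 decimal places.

11.662

The minimum enclosing circle of a finite set is fixed by two of the points (as a diameter) or three (as a circumcircle).
The farthest pair is R–S with squared distance 544. The circle on this segment as diameter has centre (3, 0) and r² = 544/4 = 136.
Check P: distance² to centre = 16 ≤ 136, so it lies inside.
All remaining points lie in this disk, and no smaller disk contains both endpoints, so this is the minimum enclosing circle.
r = √136 ≈ 11.662.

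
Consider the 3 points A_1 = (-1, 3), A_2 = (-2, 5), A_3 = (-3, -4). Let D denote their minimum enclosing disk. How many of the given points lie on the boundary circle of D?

2

Side lengths²: A_1A_2² = 5, A_1A_3² = 53, A_2A_3² = 82.
Since A_2A_3² = 82 ≥ 53 + 5 = 58, the angle opposite A_2A_3 is not acute, so the smallest enclosing circle has A_2A_3 as diameter.
Centre = midpoint of A_2A_3 = (-2.5, 0.5), r² = 82/4 = 20.5.
The points at distance exactly r from the centre are A_2, A_3 — 2 points.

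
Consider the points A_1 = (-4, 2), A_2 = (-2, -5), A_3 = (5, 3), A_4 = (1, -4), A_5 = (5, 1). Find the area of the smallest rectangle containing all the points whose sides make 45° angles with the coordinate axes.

In coordinates u = x + y, v = x − y the rectangle is axis-aligned; the map (x,y)→(u,v) scales areas by 2.
u-values: -2, -7, 8, -3, 6; range = 8 − (-7) = 15.
v-values: -6, 3, 2, 5, 4; range = 5 − (-6) = 11.
Area = (15 × 11) / 2 = 82.5.

82.5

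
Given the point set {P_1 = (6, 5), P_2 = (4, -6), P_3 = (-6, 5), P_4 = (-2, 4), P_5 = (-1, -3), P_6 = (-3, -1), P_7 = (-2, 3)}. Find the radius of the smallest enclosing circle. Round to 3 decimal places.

The minimum enclosing circle is determined by three boundary points: P_1, P_2, P_3.
Their circumcentre is (0, 9/22) with r² = 27625/484.
The farthest remaining point P_4 is at distance² 8177/484 ≤ 27625/484.
r = √(27625/484) ≈ 7.555.

7.555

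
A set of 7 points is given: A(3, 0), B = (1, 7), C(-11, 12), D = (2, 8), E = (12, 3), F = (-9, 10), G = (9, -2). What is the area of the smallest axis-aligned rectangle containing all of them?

322

x ranges over [-11, 12], width 23.
y ranges over [-2, 12], height 14.
Area = 23 × 14 = 322.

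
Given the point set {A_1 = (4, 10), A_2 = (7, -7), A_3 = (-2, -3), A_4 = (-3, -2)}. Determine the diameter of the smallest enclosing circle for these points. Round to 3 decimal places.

The minimum enclosing circle is determined by three boundary points: A_1, A_2, A_4.
Their circumcentre is (307/62, 87/62) with r² = 143785/1922.
The farthest remaining point A_3 is at distance² 130145/1922 ≤ 143785/1922.
Diameter = 2r = 2√(143785/1922) ≈ 17.299.

17.299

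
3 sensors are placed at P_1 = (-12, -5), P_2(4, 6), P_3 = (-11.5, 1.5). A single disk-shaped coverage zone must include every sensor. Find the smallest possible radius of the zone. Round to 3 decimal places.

9.708

Side lengths²: P_1P_2² = 377, P_1P_3² = 42.5, P_2P_3² = 260.5.
Since P_1P_2² = 377 ≥ 260.5 + 42.5 = 303, the angle opposite P_1P_2 is not acute, so the smallest enclosing circle has P_1P_2 as diameter.
Centre = midpoint of P_1P_2 = (-4, 0.5), r² = 377/4 = 94.25.
r = √(94.25) ≈ 9.708.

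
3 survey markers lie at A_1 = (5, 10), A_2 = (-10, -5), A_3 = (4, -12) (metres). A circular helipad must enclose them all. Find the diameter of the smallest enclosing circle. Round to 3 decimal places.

23.214

Side lengths²: A_1A_2² = 450, A_1A_3² = 485, A_2A_3² = 245.
Since A_1A_3² = 485 < 450 + 245 = 695, the triangle is acute, so the smallest enclosing circle is the circumcircle.
Circumcentre = (5/6, -5/6), r² = 2425/18.
Diameter = 2r = 2√(2425/18) ≈ 23.214.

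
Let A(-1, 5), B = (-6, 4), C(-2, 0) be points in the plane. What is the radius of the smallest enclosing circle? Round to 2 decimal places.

Side lengths²: AB² = 26, AC² = 26, BC² = 32.
Since BC² = 32 < 26 + 26 = 52, the triangle is acute, so the smallest enclosing circle is the circumcircle.
Circumcentre = (-19/6, 17/6), r² = 169/18.
r = √(169/18) ≈ 3.06.

3.06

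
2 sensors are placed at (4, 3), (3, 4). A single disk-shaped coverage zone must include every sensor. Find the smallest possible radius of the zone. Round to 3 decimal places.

The smallest circle enclosing two points has them as diameter endpoints.
Centre = midpoint = (3.5, 3.5); r² = |(4, 3)−(3, 4)|²/4 = 2/4 = 0.5.
r = √(0.5) ≈ 0.707.

0.707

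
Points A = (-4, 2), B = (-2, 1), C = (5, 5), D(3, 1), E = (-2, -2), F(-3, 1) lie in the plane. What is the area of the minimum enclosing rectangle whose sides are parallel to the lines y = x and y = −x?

In coordinates u = x + y, v = x − y the rectangle is axis-aligned; the map (x,y)→(u,v) scales areas by 2.
u-values: -2, -1, 10, 4, -4, -2; range = 10 − (-4) = 14.
v-values: -6, -3, 0, 2, 0, -4; range = 2 − (-6) = 8.
Area = (14 × 8) / 2 = 56.

56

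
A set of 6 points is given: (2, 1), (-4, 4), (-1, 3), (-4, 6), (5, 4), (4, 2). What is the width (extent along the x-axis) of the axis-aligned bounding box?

9

max x = 5, min x = -4, so width = 9.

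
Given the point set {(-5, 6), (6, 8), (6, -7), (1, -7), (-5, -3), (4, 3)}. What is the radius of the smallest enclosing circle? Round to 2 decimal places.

8.65

The minimum enclosing circle of a finite set is fixed by two of the points (as a diameter) or three (as a circumcircle).
The minimum enclosing circle is determined by three boundary points: (-5, 6), (6, 8), (6, -7).
Their circumcentre is (37/22, 0.5) with r² = 18125/242.
The farthest remaining point (-5, -3) is at distance² 13769/242 ≤ 18125/242.
r = √(18125/242) ≈ 8.65.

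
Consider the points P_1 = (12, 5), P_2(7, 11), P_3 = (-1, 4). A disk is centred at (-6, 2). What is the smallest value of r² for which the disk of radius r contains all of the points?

The required radius is the distance from (-6, 2) to the farthest point.
Squared distances: 333, 250, 29.
Maximum is 333, attained at P_1.

333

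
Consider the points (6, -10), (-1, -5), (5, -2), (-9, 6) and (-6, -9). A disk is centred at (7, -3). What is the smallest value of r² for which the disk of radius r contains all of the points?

337

The required radius is the distance from (7, -3) to the farthest point.
Squared distances: 50, 68, 5, 337, 205.
Maximum is 337, attained at (-9, 6).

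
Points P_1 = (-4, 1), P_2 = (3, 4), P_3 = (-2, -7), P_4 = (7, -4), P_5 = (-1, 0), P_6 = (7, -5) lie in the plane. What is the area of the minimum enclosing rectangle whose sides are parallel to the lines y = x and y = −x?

In coordinates u = x + y, v = x − y the rectangle is axis-aligned; the map (x,y)→(u,v) scales areas by 2.
u-values: -3, 7, -9, 3, -1, 2; range = 7 − (-9) = 16.
v-values: -5, -1, 5, 11, -1, 12; range = 12 − (-5) = 17.
Area = (16 × 17) / 2 = 136.

136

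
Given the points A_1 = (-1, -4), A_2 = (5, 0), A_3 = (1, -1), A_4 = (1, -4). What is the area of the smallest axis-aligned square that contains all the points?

The bounding box has width 6 and height 4.
An axis-aligned square enclosing the set must have side ≥ max(width, height).
So the minimum side is max(6, 4) = 6.
Area = 6² = 36.

36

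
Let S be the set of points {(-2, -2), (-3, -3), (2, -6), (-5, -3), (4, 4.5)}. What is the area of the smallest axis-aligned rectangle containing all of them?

x ranges over [-5, 4], width 9.
y ranges over [-6, 4.5], height 10.5.
Area = 9 × 10.5 = 94.5.

94.5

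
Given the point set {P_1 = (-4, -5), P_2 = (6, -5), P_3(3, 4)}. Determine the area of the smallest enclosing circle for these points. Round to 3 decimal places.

113.446

Side lengths²: P_1P_2² = 100, P_1P_3² = 130, P_2P_3² = 90.
Since P_1P_3² = 130 < 100 + 90 = 190, the triangle is acute, so the smallest enclosing circle is the circumcircle.
Circumcentre = (1, -5/3), r² = 325/9.
Area = π·r² = π·325/9 ≈ 113.446.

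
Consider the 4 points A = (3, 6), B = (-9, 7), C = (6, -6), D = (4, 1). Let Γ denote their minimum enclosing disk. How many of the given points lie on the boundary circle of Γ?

2

The farthest pair is B–C with squared distance 394. The circle on this segment as diameter has centre (-1.5, 0.5) and r² = 394/4 = 98.5.
Check A: distance² to centre = 50.5 ≤ 98.5, so it lies inside.
All remaining points lie in this disk, and no smaller disk contains both endpoints, so this is the minimum enclosing circle.
The points at distance exactly r from the centre are B, C — 2 points.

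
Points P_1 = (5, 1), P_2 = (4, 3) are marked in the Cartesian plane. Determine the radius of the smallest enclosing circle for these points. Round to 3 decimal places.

The smallest circle enclosing two points has them as diameter endpoints.
Centre = midpoint = (4.5, 2); r² = |P_1P_2|²/4 = 5/4 = 1.25.
r = √(1.25) ≈ 1.118.

1.118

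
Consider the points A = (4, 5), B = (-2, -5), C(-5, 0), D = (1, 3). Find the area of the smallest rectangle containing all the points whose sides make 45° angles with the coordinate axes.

In coordinates u = x + y, v = x − y the rectangle is axis-aligned; the map (x,y)→(u,v) scales areas by 2.
u-values: 9, -7, -5, 4; range = 9 − (-7) = 16.
v-values: -1, 3, -5, -2; range = 3 − (-5) = 8.
Area = (16 × 8) / 2 = 64.

64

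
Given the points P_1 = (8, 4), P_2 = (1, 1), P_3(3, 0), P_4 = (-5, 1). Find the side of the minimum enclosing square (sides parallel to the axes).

13

The bounding box has width 13 and height 4.
An axis-aligned square enclosing the set must have side ≥ max(width, height).
So the minimum side is max(13, 4) = 13.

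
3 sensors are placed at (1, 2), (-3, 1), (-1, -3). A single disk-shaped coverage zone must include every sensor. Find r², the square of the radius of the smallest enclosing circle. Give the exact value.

2465/324

Call the three points A, B, C in the order given.
Side lengths²: AB² = 17, AC² = 29, BC² = 20.
Since AC² = 29 < 20 + 17 = 37, the triangle is acute, so the smallest enclosing circle is the circumcircle.
Circumcentre = (-5/9, -5/18), r² = 2465/324.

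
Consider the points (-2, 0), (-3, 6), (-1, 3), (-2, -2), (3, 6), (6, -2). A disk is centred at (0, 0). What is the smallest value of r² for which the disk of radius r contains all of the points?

45

The required radius is the distance from (0, 0) to the farthest point.
Squared distances: 4, 45, 10, 8, 45, 40.
Maximum is 45, attained at (-3, 6).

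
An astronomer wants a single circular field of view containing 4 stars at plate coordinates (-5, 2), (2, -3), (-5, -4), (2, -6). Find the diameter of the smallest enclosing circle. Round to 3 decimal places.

10.630

The farthest pair is (-5, 2)–(2, -6) with squared distance 113. The circle on this segment as diameter has centre (-1.5, -2) and r² = 113/4 = 28.25.
Check (2, -3): distance² to centre = 13.25 ≤ 28.25, so it lies inside.
All remaining points lie in this disk, and no smaller disk contains both endpoints, so this is the minimum enclosing circle.
Diameter = 2r = 2√(28.25) ≈ 10.630.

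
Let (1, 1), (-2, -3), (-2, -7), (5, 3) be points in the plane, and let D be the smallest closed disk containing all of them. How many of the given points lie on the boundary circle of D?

The farthest pair is (-2, -7)–(5, 3) with squared distance 149. The circle on this segment as diameter has centre (1.5, -2) and r² = 149/4 = 37.25.
Check (1, 1): distance² to centre = 9.25 ≤ 37.25, so it lies inside.
All remaining points lie in this disk, and no smaller disk contains both endpoints, so this is the minimum enclosing circle.
The points at distance exactly r from the centre are (-2, -7), (5, 3) — 2 points.

2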